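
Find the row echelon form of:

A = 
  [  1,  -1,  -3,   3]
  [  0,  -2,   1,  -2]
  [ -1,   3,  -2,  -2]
Row operations:
R3 → R3 + (1)·R1
R3 → R3 + (1)·R2

Resulting echelon form:
REF = 
  [  1,  -1,  -3,   3]
  [  0,  -2,   1,  -2]
  [  0,   0,  -4,  -1]

Rank = 3 (number of non-zero pivot rows).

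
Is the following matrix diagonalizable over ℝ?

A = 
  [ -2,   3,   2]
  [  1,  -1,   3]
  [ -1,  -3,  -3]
No

Characteristic polynomial: det(λI - A) = λ³ + 6λ² + 19λ + 32
By the rational root theorem any rational root is an integer dividing 32; none of those is a root, so p(λ) has no rational roots and hence (being an irreducible cubic) no repeated roots.
Discriminant of the cubic: Δ = -4072
Δ < 0 ⇒ one real eigenvalue and a complex-conjugate pair: λ ≈ -3.189, -1.406 + 2.839i, -1.406 - 2.839i
Has complex eigenvalues (not diagonalizable over ℝ).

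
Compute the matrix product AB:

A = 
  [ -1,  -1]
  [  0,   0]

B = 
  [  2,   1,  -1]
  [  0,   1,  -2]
A is 2×2 and B is 2×3, so AB is 2×3. Each entry is (row of A)·(column of B):
AB[1,1] = (-1)(2) + (-1)(0) = -2
AB[1,2] = (-1)(1) + (-1)(1) = -2
AB[1,3] = (-1)(-1) + (-1)(-2) = 3
AB[2,1] = (0)(2) + (0)(0) = 0
AB[2,2] = (0)(1) + (0)(1) = 0
AB[2,3] = (0)(-1) + (0)(-2) = 0

AB = 
  [ -2,  -2,   3]
  [  0,   0,   0]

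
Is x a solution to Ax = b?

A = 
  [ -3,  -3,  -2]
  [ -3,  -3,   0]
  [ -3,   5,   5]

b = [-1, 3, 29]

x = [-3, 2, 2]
Yes

Ax = [-1, 3, 29] = b ✓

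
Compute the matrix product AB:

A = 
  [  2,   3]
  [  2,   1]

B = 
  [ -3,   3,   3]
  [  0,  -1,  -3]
AB = 
  [ -6,   3,  -3]
  [ -6,   5,   3]

A is 2×2 and B is 2×3, so AB is 2×3. Each entry is (row of A)·(column of B):
AB[1,1] = (2)(-3) + (3)(0) = -6
AB[1,2] = (2)(3) + (3)(-1) = 3
AB[1,3] = (2)(3) + (3)(-3) = -3
AB[2,1] = (2)(-3) + (1)(0) = -6
AB[2,2] = (2)(3) + (1)(-1) = 5
AB[2,3] = (2)(3) + (1)(-3) = 3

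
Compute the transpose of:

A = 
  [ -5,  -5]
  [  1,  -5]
Aᵀ = 
  [ -5,   1]
  [ -5,  -5]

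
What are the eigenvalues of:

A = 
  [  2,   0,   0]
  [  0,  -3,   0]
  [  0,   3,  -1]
λ = -1, 2, -3

Characteristic polynomial: det(λI - A) = λ³ + 2λ² - 5λ - 6
Testing integer divisors of the constant term: p(-1) = 0, so (λ + 1) is a factor:
p(λ) = (λ + 1)(λ² + λ - 6)
λ² + λ - 6 = (λ + 3)(λ - 2)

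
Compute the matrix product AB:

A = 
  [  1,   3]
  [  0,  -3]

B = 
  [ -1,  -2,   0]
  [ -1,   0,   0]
AB = 
  [ -4,  -2,   0]
  [  3,   0,   0]

A is 2×2 and B is 2×3, so AB is 2×3. Each entry is (row of A)·(column of B):
AB[1,1] = (1)(-1) + (3)(-1) = -4
AB[1,2] = (1)(-2) + (3)(0) = -2
AB[1,3] = (1)(0) + (3)(0) = 0
AB[2,1] = (0)(-1) + (-3)(-1) = 3
AB[2,2] = (0)(-2) + (-3)(0) = 0
AB[2,3] = (0)(0) + (-3)(0) = 0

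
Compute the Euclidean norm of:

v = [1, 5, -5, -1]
7.211

||v||₂ = √((1)² + (5)² + (-5)² + (-1)²) = √52 = 7.211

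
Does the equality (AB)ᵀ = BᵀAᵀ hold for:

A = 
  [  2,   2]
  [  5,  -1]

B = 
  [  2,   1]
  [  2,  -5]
Yes

(AB)ᵀ = 
  [  8,   8]
  [ -8,  10]

BᵀAᵀ = 
  [  8,   8]
  [ -8,  10]

Both sides are equal — this is the standard identity (AB)ᵀ = BᵀAᵀ, which holds for all A, B.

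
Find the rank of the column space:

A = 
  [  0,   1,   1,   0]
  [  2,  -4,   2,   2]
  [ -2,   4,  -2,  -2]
dim(Col(A)) = 2

Row reduce:
Swap R1 ↔ R2
R3 → R3 + (1)·R1
REF = 
  [  2,  -4,   2,   2]
  [  0,   1,   1,   0]
  [  0,   0,   0,   0]
Pivot columns: 1, 2 → 2 pivots.
dim(Col(A)) = number of pivot columns = 2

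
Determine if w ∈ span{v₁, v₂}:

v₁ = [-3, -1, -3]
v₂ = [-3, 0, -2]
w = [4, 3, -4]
No

Form the augmented matrix and row-reduce:
[v₁|v₂|w] = 
  [ -3,  -3,   4]
  [ -1,   0,   3]
  [ -3,  -2,  -4]
R2 → R2 - (1/3)·R1
R3 → R3 - (1)·R1
R3 → R3 - (1)·R2
REF = 
  [   -3,    -3,     4]
  [    0,     1,   5/3]
  [    0,     0, -29/3]

Row 3 reads [0 0 | -29/3], i.e. 0 = -29/3, so the system is inconsistent and w ∉ span{v₁, v₂}.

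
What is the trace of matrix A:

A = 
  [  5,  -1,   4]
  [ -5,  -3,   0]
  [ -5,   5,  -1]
1

tr(A) = 5 + -3 + -1 = 1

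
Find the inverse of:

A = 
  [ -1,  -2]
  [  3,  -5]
det(A) = (-1)(-5) - (-2)(3) = 11
For a 2×2 matrix, A⁻¹ = (1/det(A)) · [[d, -b], [-c, a]]
    = (1/11) · [[-5, 2], [-3, -1]]

A⁻¹ = 
  [-5/11,  2/11]
  [-3/11, -1/11]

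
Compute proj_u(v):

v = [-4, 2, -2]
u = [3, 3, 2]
v·u = (-4)(3) + (2)(3) + (-2)(2) = -10
u·u = (3)² + (3)² + (2)² = 22
proj_u(v) = (v·u / u·u) × u = (-10/22) × u = (-5/11) × u

proj_u(v) = [-15/11, -15/11, -10/11]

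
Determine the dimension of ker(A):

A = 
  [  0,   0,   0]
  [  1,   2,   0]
nullity(A) = 2

Row reduce:
Swap R1 ↔ R2
REF = 
  [  1,   2,   0]
  [  0,   0,   0]
Pivot columns: 1 → 1 pivot.
rank(A) = 1, so nullity(A) = 3 - 1 = 2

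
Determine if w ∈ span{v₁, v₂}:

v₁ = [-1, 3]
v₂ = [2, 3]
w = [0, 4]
Yes

Form the augmented matrix and row-reduce:
[v₁|v₂|w] = 
  [ -1,   2,   0]
  [  3,   3,   4]
R2 → R2 + (3)·R1
REF = 
  [ -1,   2,   0]
  [  0,   9,   4]

No row of the form [0 0 | nonzero], so the system is consistent. Back-substitution gives c₁ = 8/9, c₂ = 4/9: w = (8/9)·v₁ + (4/9)·v₂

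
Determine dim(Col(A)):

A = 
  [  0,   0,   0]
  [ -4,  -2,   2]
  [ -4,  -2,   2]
Row reduce:
Swap R1 ↔ R2
R3 → R3 - (1)·R1
REF = 
  [ -4,  -2,   2]
  [  0,   0,   0]
  [  0,   0,   0]
Pivot columns: 1 → 1 pivot.
dim(Col(A)) = number of pivot columns = 1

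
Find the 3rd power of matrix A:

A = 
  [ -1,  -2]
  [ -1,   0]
A² = A·A:
A²[1,1] = (-1)(-1) + (-2)(-1) = 3
A²[1,2] = (-1)(-2) + (-2)(0) = 2
A²[2,1] = (-1)(-1) + (0)(-1) = 1
A²[2,2] = (-1)(-2) + (0)(0) = 2
A² = 
  [  3,   2]
  [  1,   2]

A^3 = A^2·A:
A^3[1,1] = (3)(-1) + (2)(-1) = -5
A^3[1,2] = (3)(-2) + (2)(0) = -6
A^3[2,1] = (1)(-1) + (2)(-1) = -3
A^3[2,2] = (1)(-2) + (2)(0) = -2
A^3 = 
  [ -5,  -6]
  [ -3,  -2]

Therefore
A^3 = 
  [ -5,  -6]
  [ -3,  -2]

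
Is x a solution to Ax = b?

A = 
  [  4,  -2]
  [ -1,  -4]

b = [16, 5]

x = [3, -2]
Yes

Ax = [16, 5] = b ✓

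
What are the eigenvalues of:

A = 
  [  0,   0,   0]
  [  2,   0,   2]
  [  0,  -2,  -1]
Characteristic polynomial: det(λI - A) = λ³ + λ² + 4λ
The constant term is 0, so λ = 0 is a root: p(λ) = λ(λ² + λ + 4)
λ² + λ + 4 = 0  ⇒  λ = (-1 ± √((1)² - 4·(4)))/2 = (-1 ± √(-15))/2
  = (-1 + i√15)/2,  (-1 - i√15)/2

λ = 0, (-1 + i√15)/2, (-1 - i√15)/2  (≈ 0, -0.5 + 1.936i, -0.5 - 1.936i)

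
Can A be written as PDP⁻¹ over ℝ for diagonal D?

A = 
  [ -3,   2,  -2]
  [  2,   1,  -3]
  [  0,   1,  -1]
No

Characteristic polynomial: det(λI - A) = λ³ + 3λ² - 2λ + 6
By the rational root theorem any rational root is an integer dividing 6; none of those is a root, so p(λ) has no rational roots and hence (being an irreducible cubic) no repeated roots.
Discriminant of the cubic: Δ = -2200
Δ < 0 ⇒ one real eigenvalue and a complex-conjugate pair: λ ≈ -3.905, 0.4527 + 1.154i, 0.4527 - 1.154i
Has complex eigenvalues (not diagonalizable over ℝ).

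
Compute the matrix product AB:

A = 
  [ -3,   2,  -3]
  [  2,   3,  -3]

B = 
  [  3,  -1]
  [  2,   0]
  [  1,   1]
A is 2×3 and B is 3×2, so AB is 2×2. Each entry is (row of A)·(column of B):
AB[1,1] = (-3)(3) + (2)(2) + (-3)(1) = -8
AB[1,2] = (-3)(-1) + (2)(0) + (-3)(1) = 0
AB[2,1] = (2)(3) + (3)(2) + (-3)(1) = 9
AB[2,2] = (2)(-1) + (3)(0) + (-3)(1) = -5

AB = 
  [ -8,   0]
  [  9,  -5]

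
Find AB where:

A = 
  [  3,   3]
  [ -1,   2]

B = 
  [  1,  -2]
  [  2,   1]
AB = 
  [  9,  -3]
  [  3,   4]

A is 2×2 and B is 2×2, so AB is 2×2. Each entry is (row of A)·(column of B):
AB[1,1] = (3)(1) + (3)(2) = 9
AB[1,2] = (3)(-2) + (3)(1) = -3
AB[2,1] = (-1)(1) + (2)(2) = 3
AB[2,2] = (-1)(-2) + (2)(1) = 4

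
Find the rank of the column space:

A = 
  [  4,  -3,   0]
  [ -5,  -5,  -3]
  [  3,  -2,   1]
Row reduce:
R2 → R2 + (5/4)·R1
R3 → R3 - (3/4)·R1
R3 → R3 + (1/35)·R2
REF = 
  [    4,    -3,     0]
  [    0, -35/4,    -3]
  [    0,     0, 32/35]
Pivot columns: 1, 2, 3 → 3 pivots.
dim(Col(A)) = number of pivot columns = 3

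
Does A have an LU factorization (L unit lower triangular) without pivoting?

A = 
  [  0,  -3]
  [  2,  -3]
No.
A[1,1] = 0 but A[2,1] = 2 ≠ 0. Any LU with L unit lower triangular has (LU)[1,1] = U[1,1] and (LU)[2,1] = L[2,1]·U[1,1]; matching A forces U[1,1] = 0, which then forces (LU)[2,1] = 0 ≠ 2. A row swap (pivoting) is required.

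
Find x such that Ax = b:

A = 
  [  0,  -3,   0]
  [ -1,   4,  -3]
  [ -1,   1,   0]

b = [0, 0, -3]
Row reduce the augmented matrix [A|b]:
Swap R1 ↔ R2
R3 → R3 - (1)·R1
R3 → R3 - (1)·R2
REF = 
  [ -1,   4,  -3,   0]
  [  0,  -3,   0,   0]
  [  0,   0,   3,  -3]

Back-substitution:
x₃ = (-3) / 3 = -1
x₂ = (0 - (0)(-1)) / (-3) = 0
x₁ = (0 - (4)(0) - (-3)(-1)) / (-1) = 3

x = [3, 0, -1]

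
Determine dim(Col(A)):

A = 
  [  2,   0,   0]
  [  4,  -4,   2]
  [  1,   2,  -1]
dim(Col(A)) = 2

Row reduce:
R2 → R2 - (2)·R1
R3 → R3 - (1/2)·R1
R3 → R3 + (1/2)·R2
REF = 
  [  2,   0,   0]
  [  0,  -4,   2]
  [  0,   0,   0]
Pivot columns: 1, 2 → 2 pivots.
dim(Col(A)) = number of pivot columns = 2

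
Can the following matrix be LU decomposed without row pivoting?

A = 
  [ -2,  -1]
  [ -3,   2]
Yes.
A[1,1] = -2 ≠ 0, so Gaussian elimination proceeds without a row swap: multiplier ℓ₂₁ = (-3)/(-2) = 3/2, and U[2,2] = 2 - (3/2)(-1) = 7/2.
L = 
  [  1,   0]
  [3/2,   1]
U = 
  [ -2,  -1]
  [  0, 7/2]
Check row 2 of LU: [(3/2)(-2), (3/2)(-1) + (7/2)] = [-3, 2] = row 2 of A ✓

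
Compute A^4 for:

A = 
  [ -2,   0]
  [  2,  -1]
A^4 = 
  [ 16,   0]
  [-30,   1]

A² = A·A:
A²[1,1] = (-2)(-2) + (0)(2) = 4
A²[1,2] = (-2)(0) + (0)(-1) = 0
A²[2,1] = (2)(-2) + (-1)(2) = -6
A²[2,2] = (2)(0) + (-1)(-1) = 1
A² = 
  [  4,   0]
  [ -6,   1]

A^3 = A^2·A:
A^3[1,1] = (4)(-2) + (0)(2) = -8
A^3[1,2] = (4)(0) + (0)(-1) = 0
A^3[2,1] = (-6)(-2) + (1)(2) = 14
A^3[2,2] = (-6)(0) + (1)(-1) = -1
A^3 = 
  [ -8,   0]
  [ 14,  -1]

A^4 = A^3·A:
A^4[1,1] = (-8)(-2) + (0)(2) = 16
A^4[1,2] = (-8)(0) + (0)(-1) = 0
A^4[2,1] = (14)(-2) + (-1)(2) = -30
A^4[2,2] = (14)(0) + (-1)(-1) = 1
A^4 = 
  [ 16,   0]
  [-30,   1]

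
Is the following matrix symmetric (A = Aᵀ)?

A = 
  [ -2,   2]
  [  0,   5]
No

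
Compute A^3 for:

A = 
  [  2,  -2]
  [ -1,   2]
A² = A·A:
A²[1,1] = (2)(2) + (-2)(-1) = 6
A²[1,2] = (2)(-2) + (-2)(2) = -8
A²[2,1] = (-1)(2) + (2)(-1) = -4
A²[2,2] = (-1)(-2) + (2)(2) = 6
A² = 
  [  6,  -8]
  [ -4,   6]

A^3 = A^2·A:
A^3[1,1] = (6)(2) + (-8)(-1) = 20
A^3[1,2] = (6)(-2) + (-8)(2) = -28
A^3[2,1] = (-4)(2) + (6)(-1) = -14
A^3[2,2] = (-4)(-2) + (6)(2) = 20
A^3 = 
  [ 20, -28]
  [-14,  20]

Therefore
A^3 = 
  [ 20, -28]
  [-14,  20]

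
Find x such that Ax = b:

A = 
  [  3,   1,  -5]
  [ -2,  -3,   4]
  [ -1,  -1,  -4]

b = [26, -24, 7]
Row reduce the augmented matrix [A|b]:
R2 → R2 + (2/3)·R1
R3 → R3 + (1/3)·R1
R3 → R3 - (2/7)·R2
REF = 
  [    3,     1,    -5,    26]
  [    0,  -7/3,   2/3, -20/3]
  [    0,     0, -41/7, 123/7]

Back-substitution:
x₃ = (123/7) / (-41/7) = -3
x₂ = (-20/3 - (2/3)(-3)) / (-7/3) = 2
x₁ = (26 - (1)(2) - (-5)(-3)) / 3 = 3

x = [3, 2, -3]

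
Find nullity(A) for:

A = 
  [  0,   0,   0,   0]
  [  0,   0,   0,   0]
nullity(A) = 4

Row reduce:
(no row operations needed)
REF = 
  [  0,   0,   0,   0]
  [  0,   0,   0,   0]
Pivot columns: none → 0 pivots.
rank(A) = 0, so nullity(A) = 4 - 0 = 4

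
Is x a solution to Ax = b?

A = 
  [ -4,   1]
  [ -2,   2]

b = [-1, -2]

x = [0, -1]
Yes

Ax = [-1, -2] = b ✓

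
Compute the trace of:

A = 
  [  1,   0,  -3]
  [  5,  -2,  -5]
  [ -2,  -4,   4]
3

tr(A) = 1 + -2 + 4 = 3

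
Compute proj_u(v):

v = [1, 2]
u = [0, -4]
v·u = (1)(0) + (2)(-4) = -8
u·u = (0)² + (-4)² = 16
proj_u(v) = (v·u / u·u) × u = (-8/16) × u = (-1/2) × u

proj_u(v) = [0, 2]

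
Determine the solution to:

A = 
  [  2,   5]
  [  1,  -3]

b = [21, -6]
x = [3, 3]

Row reduce the augmented matrix [A|b]:
R2 → R2 - (1/2)·R1
REF = 
  [    2,     5,    21]
  [    0, -11/2, -33/2]

Back-substitution:
x₂ = (-33/2) / (-11/2) = 3
x₁ = (21 - (5)(3)) / 2 = 3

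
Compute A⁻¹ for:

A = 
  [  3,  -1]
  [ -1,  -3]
det(A) = (3)(-3) - (-1)(-1) = -10
For a 2×2 matrix, A⁻¹ = (1/det(A)) · [[d, -b], [-c, a]]
    = (-1/10) · [[-3, 1], [1, 3]]

A⁻¹ = 
  [ 3/10, -1/10]
  [-1/10, -3/10]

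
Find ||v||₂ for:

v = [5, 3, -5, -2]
7.937

||v||₂ = √((5)² + (3)² + (-5)² + (-2)²) = √63 = 7.937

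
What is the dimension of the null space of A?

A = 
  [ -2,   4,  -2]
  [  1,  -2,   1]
nullity(A) = 2

Row reduce:
R2 → R2 + (1/2)·R1
REF = 
  [ -2,   4,  -2]
  [  0,   0,   0]
Pivot columns: 1 → 1 pivot.
rank(A) = 1, so nullity(A) = 3 - 1 = 2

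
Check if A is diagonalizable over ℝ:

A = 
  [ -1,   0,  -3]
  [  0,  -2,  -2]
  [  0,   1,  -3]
No

Characteristic polynomial: det(λI - A) = λ³ + 6λ² + 13λ + 8
Testing integer divisors of the constant term: p(-1) = 0, so (λ + 1) is a factor:
p(λ) = (λ + 1)(λ² + 5λ + 8)
λ² + 5λ + 8 = 0  ⇒  λ = (-5 ± √((5)² - 4·(8)))/2 = (-5 ± √(-7))/2
  = (-5 + i√7)/2,  (-5 - i√7)/2
Eigenvalues: -1, (-5 + i√7)/2, (-5 - i√7)/2  (≈ -1, -2.5 + 1.323i, -2.5 - 1.323i)
Has complex eigenvalues (not diagonalizable over ℝ).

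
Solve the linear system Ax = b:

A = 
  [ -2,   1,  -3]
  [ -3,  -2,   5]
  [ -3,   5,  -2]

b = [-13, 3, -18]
Row reduce the augmented matrix [A|b]:
R2 → R2 - (3/2)·R1
R3 → R3 - (3/2)·R1
R3 → R3 + (1)·R2
REF = 
  [  -2,    1,   -3,  -13]
  [   0, -7/2, 19/2, 45/2]
  [   0,    0,   12,   24]

Back-substitution:
x₃ = 24 / 12 = 2
x₂ = (45/2 - (19/2)(2)) / (-7/2) = -1
x₁ = (-13 - (1)(-1) - (-3)(2)) / (-2) = 3

x = [3, -1, 2]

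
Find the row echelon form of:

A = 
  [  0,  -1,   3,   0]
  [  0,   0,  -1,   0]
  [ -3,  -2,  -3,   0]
Row operations:
Swap R1 ↔ R3
Swap R2 ↔ R3

Resulting echelon form:
REF = 
  [ -3,  -2,  -3,   0]
  [  0,  -1,   3,   0]
  [  0,   0,  -1,   0]

Rank = 3 (number of non-zero pivot rows).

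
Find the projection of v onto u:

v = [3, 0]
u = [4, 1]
v·u = (3)(4) + (0)(1) = 12
u·u = (4)² + (1)² = 17
proj_u(v) = (v·u / u·u) × u = (12/17) × u

proj_u(v) = [48/17, 12/17]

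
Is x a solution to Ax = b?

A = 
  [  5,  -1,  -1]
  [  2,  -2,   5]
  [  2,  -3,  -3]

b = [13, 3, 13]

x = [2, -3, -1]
No

Ax = [14, 5, 16] ≠ b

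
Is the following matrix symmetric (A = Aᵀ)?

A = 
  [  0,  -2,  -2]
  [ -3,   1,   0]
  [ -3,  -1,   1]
No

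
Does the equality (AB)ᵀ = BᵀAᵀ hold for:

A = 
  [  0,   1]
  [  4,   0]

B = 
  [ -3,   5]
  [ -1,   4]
Yes

(AB)ᵀ = 
  [ -1, -12]
  [  4,  20]

BᵀAᵀ = 
  [ -1, -12]
  [  4,  20]

Both sides are equal — this is the standard identity (AB)ᵀ = BᵀAᵀ, which holds for all A, B.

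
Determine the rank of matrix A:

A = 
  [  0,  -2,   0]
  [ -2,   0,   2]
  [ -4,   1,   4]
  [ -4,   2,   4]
rank(A) = 2

Row reduce:
Swap R1 ↔ R2
R3 → R3 - (2)·R1
R4 → R4 - (2)·R1
R3 → R3 + (1/2)·R2
R4 → R4 + (1)·R2
REF = 
  [ -2,   0,   2]
  [  0,  -2,   0]
  [  0,   0,   0]
  [  0,   0,   0]
Pivot columns: 1, 2 → 2 pivots.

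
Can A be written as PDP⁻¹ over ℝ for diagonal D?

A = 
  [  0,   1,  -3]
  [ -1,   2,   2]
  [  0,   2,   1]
No

Characteristic polynomial: det(λI - A) = λ³ - 3λ² - λ - 7
By the rational root theorem any rational root is an integer dividing 7; none of those is a root, so p(λ) has no rational roots and hence (being an irreducible cubic) no repeated roots.
Discriminant of the cubic: Δ = -2444
Δ < 0 ⇒ one real eigenvalue and a complex-conjugate pair: λ ≈ 3.761, -0.3804 + 1.31i, -0.3804 - 1.31i
Has complex eigenvalues (not diagonalizable over ℝ).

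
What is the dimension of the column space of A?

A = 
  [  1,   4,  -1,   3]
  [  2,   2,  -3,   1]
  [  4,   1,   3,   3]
Row reduce:
R2 → R2 - (2)·R1
R3 → R3 - (4)·R1
R3 → R3 - (5/2)·R2
REF = 
  [   1,    4,   -1,    3]
  [   0,   -6,   -1,   -5]
  [   0,    0, 19/2,  7/2]
Pivot columns: 1, 2, 3 → 3 pivots.
dim(Col(A)) = number of pivot columns = 3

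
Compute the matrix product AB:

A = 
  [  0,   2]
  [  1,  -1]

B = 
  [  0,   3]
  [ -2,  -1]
AB = 
  [ -4,  -2]
  [  2,   4]

A is 2×2 and B is 2×2, so AB is 2×2. Each entry is (row of A)·(column of B):
AB[1,1] = (0)(0) + (2)(-2) = -4
AB[1,2] = (0)(3) + (2)(-1) = -2
AB[2,1] = (1)(0) + (-1)(-2) = 2
AB[2,2] = (1)(3) + (-1)(-1) = 4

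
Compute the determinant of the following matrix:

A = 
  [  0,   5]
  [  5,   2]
-25

For a 2×2 matrix, det = ad - bc = (0)(2) - (5)(5) = -25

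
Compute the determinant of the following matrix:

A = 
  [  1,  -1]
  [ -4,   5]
1

For a 2×2 matrix, det = ad - bc = (1)(5) - (-1)(-4) = 1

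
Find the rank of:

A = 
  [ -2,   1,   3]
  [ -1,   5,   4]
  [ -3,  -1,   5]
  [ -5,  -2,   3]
Row reduce:
R2 → R2 - (1/2)·R1
R3 → R3 - (3/2)·R1
R4 → R4 - (5/2)·R1
R3 → R3 + (5/9)·R2
R4 → R4 + (1)·R2
R4 → R4 + (18/17)·R3
REF = 
  [  -2,    1,    3]
  [   0,  9/2,  5/2]
  [   0,    0, 17/9]
  [   0,    0,    0]
Pivot columns: 1, 2, 3 → 3 pivots.

rank(A) = 3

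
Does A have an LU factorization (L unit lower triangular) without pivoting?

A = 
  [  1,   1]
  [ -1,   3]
Yes.
A[1,1] = 1 ≠ 0, so Gaussian elimination proceeds without a row swap: multiplier ℓ₂₁ = (-1)/(1) = -1, and U[2,2] = 3 - (-1)(1) = 4.
L = 
  [  1,   0]
  [ -1,   1]
U = 
  [  1,   1]
  [  0,   4]
Check row 2 of LU: [(-1)(1), (-1)(1) + 4] = [-1, 3] = row 2 of A ✓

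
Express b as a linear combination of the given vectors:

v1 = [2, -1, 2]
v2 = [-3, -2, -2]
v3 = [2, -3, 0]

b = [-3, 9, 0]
c1 = -1, c2 = -1, c3 = -2

b = -1·v1 + -1·v2 + -2·v3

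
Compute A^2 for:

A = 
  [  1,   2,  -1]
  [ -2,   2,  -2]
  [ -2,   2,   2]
A² = A·A:
A²[1,1] = (1)(1) + (2)(-2) + (-1)(-2) = -1
A²[1,2] = (1)(2) + (2)(2) + (-1)(2) = 4
A²[1,3] = (1)(-1) + (2)(-2) + (-1)(2) = -7
A²[2,1] = (-2)(1) + (2)(-2) + (-2)(-2) = -2
A²[2,2] = (-2)(2) + (2)(2) + (-2)(2) = -4
A²[2,3] = (-2)(-1) + (2)(-2) + (-2)(2) = -6
A²[3,1] = (-2)(1) + (2)(-2) + (2)(-2) = -10
A²[3,2] = (-2)(2) + (2)(2) + (2)(2) = 4
A²[3,3] = (-2)(-1) + (2)(-2) + (2)(2) = 2
A² = 
  [ -1,   4,  -7]
  [ -2,  -4,  -6]
  [-10,   4,   2]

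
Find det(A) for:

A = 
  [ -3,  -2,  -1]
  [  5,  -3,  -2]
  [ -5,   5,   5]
Cofactor expansion along row 1:
det(A) = (-3)·((-3)(5) - (-2)(5)) - (-2)·((5)(5) - (-2)(-5)) + (-1)·((5)(5) - (-3)(-5))
  = (-3)(-5) - (-2)(15) + (-1)(10)
  = 35

det(A) = 35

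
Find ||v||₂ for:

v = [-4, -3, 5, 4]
8.124

||v||₂ = √((-4)² + (-3)² + (5)² + (4)²) = √66 = 8.124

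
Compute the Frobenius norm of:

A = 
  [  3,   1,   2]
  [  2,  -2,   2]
||A||_F = 5.099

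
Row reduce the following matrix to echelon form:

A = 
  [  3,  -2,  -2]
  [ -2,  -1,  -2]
Row operations:
R2 → R2 + (2/3)·R1

Resulting echelon form:
REF = 
  [    3,    -2,    -2]
  [    0,  -7/3, -10/3]

Rank = 2 (number of non-zero pivot rows).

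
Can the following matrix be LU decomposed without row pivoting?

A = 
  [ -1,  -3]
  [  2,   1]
Yes.
A[1,1] = -1 ≠ 0, so Gaussian elimination proceeds without a row swap: multiplier ℓ₂₁ = (2)/(-1) = -2, and U[2,2] = 1 - (-2)(-3) = -5.
L = 
  [  1,   0]
  [ -2,   1]
U = 
  [ -1,  -3]
  [  0,  -5]
Check row 2 of LU: [(-2)(-1), (-2)(-3) + (-5)] = [2, 1] = row 2 of A ✓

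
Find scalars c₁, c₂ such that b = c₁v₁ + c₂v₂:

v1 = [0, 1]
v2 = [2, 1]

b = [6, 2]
c1 = -1, c2 = 3

b = -1·v1 + 3·v2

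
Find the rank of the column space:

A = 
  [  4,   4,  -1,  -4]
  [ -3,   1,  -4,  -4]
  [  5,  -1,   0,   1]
Row reduce:
R2 → R2 + (3/4)·R1
R3 → R3 - (5/4)·R1
R3 → R3 + (3/2)·R2
REF = 
  [    4,     4,    -1,    -4]
  [    0,     4, -19/4,    -7]
  [    0,     0, -47/8,  -9/2]
Pivot columns: 1, 2, 3 → 3 pivots.
dim(Col(A)) = number of pivot columns = 3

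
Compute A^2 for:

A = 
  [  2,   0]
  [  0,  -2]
A² = A·A:
A²[1,1] = (2)(2) + (0)(0) = 4
A²[1,2] = (2)(0) + (0)(-2) = 0
A²[2,1] = (0)(2) + (-2)(0) = 0
A²[2,2] = (0)(0) + (-2)(-2) = 4
A² = 
  [  4,   0]
  [  0,   4]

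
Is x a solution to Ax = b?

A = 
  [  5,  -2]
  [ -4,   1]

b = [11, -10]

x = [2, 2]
No

Ax = [6, -6] ≠ b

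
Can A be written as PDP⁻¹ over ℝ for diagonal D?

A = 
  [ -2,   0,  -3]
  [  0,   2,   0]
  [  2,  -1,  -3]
No

Characteristic polynomial: det(λI - A) = λ³ + 3λ² + 2λ - 24
Testing integer divisors of the constant term: p(2) = 0, so (λ - 2) is a factor:
p(λ) = (λ - 2)(λ² + 5λ + 12)
λ² + 5λ + 12 = 0  ⇒  λ = (-5 ± √((5)² - 4·(12)))/2 = (-5 ± √(-23))/2
  = (-5 + i√23)/2,  (-5 - i√23)/2
Eigenvalues: 2, (-5 + i√23)/2, (-5 - i√23)/2  (≈ 2, -2.5 + 2.398i, -2.5 - 2.398i)
Has complex eigenvalues (not diagonalizable over ℝ).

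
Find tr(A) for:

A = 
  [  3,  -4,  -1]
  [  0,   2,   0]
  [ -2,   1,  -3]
2

tr(A) = 3 + 2 + -3 = 2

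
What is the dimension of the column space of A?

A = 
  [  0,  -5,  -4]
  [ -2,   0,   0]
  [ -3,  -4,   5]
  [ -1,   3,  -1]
dim(Col(A)) = 3

Row reduce:
Swap R1 ↔ R2
R3 → R3 - (3/2)·R1
R4 → R4 - (1/2)·R1
R3 → R3 - (4/5)·R2
R4 → R4 + (3/5)·R2
R4 → R4 + (17/41)·R3
REF = 
  [  -2,    0,    0]
  [   0,   -5,   -4]
  [   0,    0, 41/5]
  [   0,    0,    0]
Pivot columns: 1, 2, 3 → 3 pivots.
dim(Col(A)) = number of pivot columns = 3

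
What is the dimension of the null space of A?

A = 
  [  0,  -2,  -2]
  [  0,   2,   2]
nullity(A) = 2

Row reduce:
R2 → R2 + (1)·R1
REF = 
  [  0,  -2,  -2]
  [  0,   0,   0]
Pivot columns: 2 → 1 pivot.
rank(A) = 1, so nullity(A) = 3 - 1 = 2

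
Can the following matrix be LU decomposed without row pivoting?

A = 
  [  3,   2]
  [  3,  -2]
Yes.
A[1,1] = 3 ≠ 0, so Gaussian elimination proceeds without a row swap: multiplier ℓ₂₁ = (3)/(3) = 1, and U[2,2] = -2 - (1)(2) = -4.
L = 
  [  1,   0]
  [  1,   1]
U = 
  [  3,   2]
  [  0,  -4]
Check row 2 of LU: [(1)(3), (1)(2) + (-4)] = [3, -2] = row 2 of A ✓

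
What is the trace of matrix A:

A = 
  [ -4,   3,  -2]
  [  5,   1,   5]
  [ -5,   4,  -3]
-6

tr(A) = -4 + 1 + -3 = -6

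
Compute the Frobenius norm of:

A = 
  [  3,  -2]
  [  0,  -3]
||A||_F = 4.69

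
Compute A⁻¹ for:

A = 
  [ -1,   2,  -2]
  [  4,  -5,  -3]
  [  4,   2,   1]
det(A) = (-1)·((-5)(1) - (-3)(2)) - (2)·((4)(1) - (-3)(4)) + (-2)·((4)(2) - (-5)(4))
  = (-1)(1) - (2)(16) + (-2)(28)
  = -89
det(A) = -89 ≠ 0, so A is invertible.

Cofactors Cᵢⱼ = (-1)ⁱ⁺ʲ·Mᵢⱼ:
C = 
  [  1, -16,  28]
  [ -6,   7,  10]
  [-16, -11,  -3]

adj(A) = Cᵀ:
adj(A) = 
  [  1,  -6, -16]
  [-16,   7, -11]
  [ 28,  10,  -3]

A⁻¹ = (-1/89) · adj(A):
A⁻¹ = 
  [ -1/89,   6/89,  16/89]
  [ 16/89,  -7/89,  11/89]
  [-28/89, -10/89,   3/89]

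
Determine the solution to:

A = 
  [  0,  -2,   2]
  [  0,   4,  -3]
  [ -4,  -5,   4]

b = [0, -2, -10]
x = [3, -2, -2]

Row reduce the augmented matrix [A|b]:
Swap R1 ↔ R3
R3 → R3 + (1/2)·R2
REF = 
  [ -4,  -5,   4, -10]
  [  0,   4,  -3,  -2]
  [  0,   0, 1/2,  -1]

Back-substitution:
x₃ = (-1) / (1/2) = -2
x₂ = (-2 - (-3)(-2)) / 4 = -2
x₁ = (-10 - (-5)(-2) - (4)(-2)) / (-4) = 3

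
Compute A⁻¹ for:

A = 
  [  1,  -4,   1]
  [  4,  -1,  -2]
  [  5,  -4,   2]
det(A) = (1)·((-1)(2) - (-2)(-4)) - (-4)·((4)(2) - (-2)(5)) + (1)·((4)(-4) - (-1)(5))
  = (1)(-10) - (-4)(18) + (1)(-11)
  = 51
det(A) = 51 ≠ 0, so A is invertible.

Cofactors Cᵢⱼ = (-1)ⁱ⁺ʲ·Mᵢⱼ:
C = 
  [-10, -18, -11]
  [  4,  -3, -16]
  [  9,   6,  15]

adj(A) = Cᵀ:
adj(A) = 
  [-10,   4,   9]
  [-18,  -3,   6]
  [-11, -16,  15]

A⁻¹ = (1/51) · adj(A):
A⁻¹ = 
  [-10/51,   4/51,   3/17]
  [ -6/17,  -1/17,   2/17]
  [-11/51, -16/51,   5/17]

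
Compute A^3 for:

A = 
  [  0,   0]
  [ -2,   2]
A² = A·A:
A²[1,1] = (0)(0) + (0)(-2) = 0
A²[1,2] = (0)(0) + (0)(2) = 0
A²[2,1] = (-2)(0) + (2)(-2) = -4
A²[2,2] = (-2)(0) + (2)(2) = 4
A² = 
  [  0,   0]
  [ -4,   4]

A^3 = A^2·A:
A^3[1,1] = (0)(0) + (0)(-2) = 0
A^3[1,2] = (0)(0) + (0)(2) = 0
A^3[2,1] = (-4)(0) + (4)(-2) = -8
A^3[2,2] = (-4)(0) + (4)(2) = 8
A^3 = 
  [  0,   0]
  [ -8,   8]

Therefore
A^3 = 
  [  0,   0]
  [ -8,   8]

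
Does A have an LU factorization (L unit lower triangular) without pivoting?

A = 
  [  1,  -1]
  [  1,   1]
Yes.
A[1,1] = 1 ≠ 0, so Gaussian elimination proceeds without a row swap: multiplier ℓ₂₁ = (1)/(1) = 1, and U[2,2] = 1 - (1)(-1) = 2.
L = 
  [  1,   0]
  [  1,   1]
U = 
  [  1,  -1]
  [  0,   2]
Check row 2 of LU: [(1)(1), (1)(-1) + 2] = [1, 1] = row 2 of A ✓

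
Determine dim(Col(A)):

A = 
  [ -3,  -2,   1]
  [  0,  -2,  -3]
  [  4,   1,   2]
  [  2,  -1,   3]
Row reduce:
R3 → R3 + (4/3)·R1
R4 → R4 + (2/3)·R1
R3 → R3 - (5/6)·R2
R4 → R4 - (7/6)·R2
R4 → R4 - (43/35)·R3
REF = 
  [  -3,   -2,    1]
  [   0,   -2,   -3]
  [   0,    0, 35/6]
  [   0,    0,    0]
Pivot columns: 1, 2, 3 → 3 pivots.
dim(Col(A)) = number of pivot columns = 3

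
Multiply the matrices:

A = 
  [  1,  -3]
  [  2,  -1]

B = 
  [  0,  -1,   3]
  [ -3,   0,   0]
A is 2×2 and B is 2×3, so AB is 2×3. Each entry is (row of A)·(column of B):
AB[1,1] = (1)(0) + (-3)(-3) = 9
AB[1,2] = (1)(-1) + (-3)(0) = -1
AB[1,3] = (1)(3) + (-3)(0) = 3
AB[2,1] = (2)(0) + (-1)(-3) = 3
AB[2,2] = (2)(-1) + (-1)(0) = -2
AB[2,3] = (2)(3) + (-1)(0) = 6

AB = 
  [  9,  -1,   3]
  [  3,  -2,   6]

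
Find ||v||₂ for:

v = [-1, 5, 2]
5.477

||v||₂ = √((-1)² + (5)² + (2)²) = √30 = 5.477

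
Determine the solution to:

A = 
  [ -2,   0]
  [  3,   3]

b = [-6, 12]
Row reduce the augmented matrix [A|b]:
R2 → R2 + (3/2)·R1
REF = 
  [ -2,   0,  -6]
  [  0,   3,   3]

Back-substitution:
x₂ = 3 / 3 = 1
x₁ = (-6 - (0)(1)) / (-2) = 3

x = [3, 1]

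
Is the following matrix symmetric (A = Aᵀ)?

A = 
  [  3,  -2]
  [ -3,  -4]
No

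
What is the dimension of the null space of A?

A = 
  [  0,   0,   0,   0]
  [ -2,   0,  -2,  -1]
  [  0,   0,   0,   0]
nullity(A) = 3

Row reduce:
Swap R1 ↔ R2
REF = 
  [ -2,   0,  -2,  -1]
  [  0,   0,   0,   0]
  [  0,   0,   0,   0]
Pivot columns: 1 → 1 pivot.
rank(A) = 1, so nullity(A) = 4 - 1 = 3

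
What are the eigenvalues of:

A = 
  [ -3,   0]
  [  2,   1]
tr(A) = -2, det(A) = -3
Characteristic polynomial: λ² - tr(A)λ + det(A) = λ² + 2λ - 3
λ² + 2λ - 3 = (λ + 3)(λ - 1)

λ = 1, -3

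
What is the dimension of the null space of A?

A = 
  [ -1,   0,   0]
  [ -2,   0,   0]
nullity(A) = 2

Row reduce:
R2 → R2 - (2)·R1
REF = 
  [ -1,   0,   0]
  [  0,   0,   0]
Pivot columns: 1 → 1 pivot.
rank(A) = 1, so nullity(A) = 3 - 1 = 2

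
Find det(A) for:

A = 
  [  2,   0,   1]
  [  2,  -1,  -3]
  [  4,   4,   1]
34

Cofactor expansion along row 1:
det(A) = (2)·((-1)(1) - (-3)(4)) - (0)·((2)(1) - (-3)(4)) + (1)·((2)(4) - (-1)(4))
  = (2)(11) - (0)(14) + (1)(12)
  = 34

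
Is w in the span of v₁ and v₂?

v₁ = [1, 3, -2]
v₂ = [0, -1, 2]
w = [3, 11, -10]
Yes

Form the augmented matrix and row-reduce:
[v₁|v₂|w] = 
  [  1,   0,   3]
  [  3,  -1,  11]
  [ -2,   2, -10]
R2 → R2 - (3)·R1
R3 → R3 + (2)·R1
R3 → R3 + (2)·R2
REF = 
  [  1,   0,   3]
  [  0,  -1,   2]
  [  0,   0,   0]

No row of the form [0 0 | nonzero], so the system is consistent. Back-substitution gives c₁ = 3, c₂ = -2: w = (3)·v₁ + (-2)·v₂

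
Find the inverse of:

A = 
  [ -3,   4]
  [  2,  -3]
det(A) = (-3)(-3) - (4)(2) = 1
For a 2×2 matrix, A⁻¹ = (1/det(A)) · [[d, -b], [-c, a]]
    = (1) · [[-3, -4], [-2, -3]]

A⁻¹ = 
  [ -3,  -4]
  [ -2,  -3]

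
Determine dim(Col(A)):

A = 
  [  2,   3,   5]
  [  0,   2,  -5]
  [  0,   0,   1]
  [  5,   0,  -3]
dim(Col(A)) = 3

Row reduce:
R4 → R4 - (5/2)·R1
R4 → R4 + (15/4)·R2
R4 → R4 + (137/4)·R3
REF = 
  [  2,   3,   5]
  [  0,   2,  -5]
  [  0,   0,   1]
  [  0,   0,   0]
Pivot columns: 1, 2, 3 → 3 pivots.
dim(Col(A)) = number of pivot columns = 3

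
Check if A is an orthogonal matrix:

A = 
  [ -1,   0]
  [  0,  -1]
Yes

AᵀA = 
  [  1,   0]
  [  0,   1]
= I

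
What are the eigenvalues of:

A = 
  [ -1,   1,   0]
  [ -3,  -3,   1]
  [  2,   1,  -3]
λ = -3, -2 + i, -2 - i  (≈ -3, -2 + 1i, -2 - 1i)

Characteristic polynomial: det(λI - A) = λ³ + 7λ² + 17λ + 15
Testing integer divisors of the constant term: p(-3) = 0, so (λ + 3) is a factor:
p(λ) = (λ + 3)(λ² + 4λ + 5)
λ² + 4λ + 5 = 0  ⇒  λ = (-4 ± √((4)² - 4·(5)))/2 = (-4 ± √(-4))/2
  = -2 + i,  -2 - i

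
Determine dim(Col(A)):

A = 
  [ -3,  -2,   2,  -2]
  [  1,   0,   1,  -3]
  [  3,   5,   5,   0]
Row reduce:
R2 → R2 + (1/3)·R1
R3 → R3 + (1)·R1
R3 → R3 + (9/2)·R2
REF = 
  [   -3,    -2,     2,    -2]
  [    0,  -2/3,   5/3, -11/3]
  [    0,     0,  29/2, -37/2]
Pivot columns: 1, 2, 3 → 3 pivots.
dim(Col(A)) = number of pivot columns = 3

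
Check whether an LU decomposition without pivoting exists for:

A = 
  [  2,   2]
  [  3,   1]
Yes.
A[1,1] = 2 ≠ 0, so Gaussian elimination proceeds without a row swap: multiplier ℓ₂₁ = (3)/(2) = 3/2, and U[2,2] = 1 - (3/2)(2) = -2.
L = 
  [  1,   0]
  [3/2,   1]
U = 
  [  2,   2]
  [  0,  -2]
Check row 2 of LU: [(3/2)(2), (3/2)(2) + (-2)] = [3, 1] = row 2 of A ✓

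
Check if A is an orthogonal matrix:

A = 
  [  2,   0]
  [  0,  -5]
No

AᵀA = 
  [  4,   0]
  [  0,  25]
≠ I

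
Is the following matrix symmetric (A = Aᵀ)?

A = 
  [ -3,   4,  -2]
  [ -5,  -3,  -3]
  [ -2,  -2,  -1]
No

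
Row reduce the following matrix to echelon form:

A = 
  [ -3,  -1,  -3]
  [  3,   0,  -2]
Row operations:
R2 → R2 + (1)·R1

Resulting echelon form:
REF = 
  [ -3,  -1,  -3]
  [  0,  -1,  -5]

Rank = 2 (number of non-zero pivot rows).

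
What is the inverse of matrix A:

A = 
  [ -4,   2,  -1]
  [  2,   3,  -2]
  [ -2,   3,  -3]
det(A) = (-4)·((3)(-3) - (-2)(3)) - (2)·((2)(-3) - (-2)(-2)) + (-1)·((2)(3) - (3)(-2))
  = (-4)(-3) - (2)(-10) + (-1)(12)
  = 20
det(A) = 20 ≠ 0, so A is invertible.

Cofactors Cᵢⱼ = (-1)ⁱ⁺ʲ·Mᵢⱼ:
C = 
  [ -3,  10,  12]
  [  3,  10,   8]
  [ -1, -10, -16]

adj(A) = Cᵀ:
adj(A) = 
  [ -3,   3,  -1]
  [ 10,  10, -10]
  [ 12,   8, -16]

A⁻¹ = (1/20) · adj(A):
A⁻¹ = 
  [-3/20,  3/20, -1/20]
  [  1/2,   1/2,  -1/2]
  [  3/5,   2/5,  -4/5]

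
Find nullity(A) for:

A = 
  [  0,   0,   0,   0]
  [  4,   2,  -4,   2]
nullity(A) = 3

Row reduce:
Swap R1 ↔ R2
REF = 
  [  4,   2,  -4,   2]
  [  0,   0,   0,   0]
Pivot columns: 1 → 1 pivot.
rank(A) = 1, so nullity(A) = 4 - 1 = 3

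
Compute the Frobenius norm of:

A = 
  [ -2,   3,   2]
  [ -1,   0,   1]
||A||_F = 4.359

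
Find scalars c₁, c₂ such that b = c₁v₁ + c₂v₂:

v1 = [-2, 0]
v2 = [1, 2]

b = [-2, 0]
c1 = 1, c2 = 0

b = 1·v1 + 0·v2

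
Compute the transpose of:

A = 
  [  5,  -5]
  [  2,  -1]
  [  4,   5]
Aᵀ = 
  [  5,   2,   4]
  [ -5,  -1,   5]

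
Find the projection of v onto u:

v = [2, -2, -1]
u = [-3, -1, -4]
proj_u(v) = [0, 0, 0]

v·u = (2)(-3) + (-2)(-1) + (-1)(-4) = 0
u·u = (-3)² + (-1)² + (-4)² = 26
proj_u(v) = (v·u / u·u) × u = (0/26) × u = (0) × u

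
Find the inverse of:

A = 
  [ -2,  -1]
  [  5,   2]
det(A) = (-2)(2) - (-1)(5) = 1
For a 2×2 matrix, A⁻¹ = (1/det(A)) · [[d, -b], [-c, a]]
    = (1) · [[2, 1], [-5, -2]]

A⁻¹ = 
  [  2,   1]
  [ -5,  -2]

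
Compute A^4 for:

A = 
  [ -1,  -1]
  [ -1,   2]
A^4 = 
  [  5,  -7]
  [ -7,  26]

A² = A·A:
A²[1,1] = (-1)(-1) + (-1)(-1) = 2
A²[1,2] = (-1)(-1) + (-1)(2) = -1
A²[2,1] = (-1)(-1) + (2)(-1) = -1
A²[2,2] = (-1)(-1) + (2)(2) = 5
A² = 
  [  2,  -1]
  [ -1,   5]

A^3 = A^2·A:
A^3[1,1] = (2)(-1) + (-1)(-1) = -1
A^3[1,2] = (2)(-1) + (-1)(2) = -4
A^3[2,1] = (-1)(-1) + (5)(-1) = -4
A^3[2,2] = (-1)(-1) + (5)(2) = 11
A^3 = 
  [ -1,  -4]
  [ -4,  11]

A^4 = A^3·A:
A^4[1,1] = (-1)(-1) + (-4)(-1) = 5
A^4[1,2] = (-1)(-1) + (-4)(2) = -7
A^4[2,1] = (-4)(-1) + (11)(-1) = -7
A^4[2,2] = (-4)(-1) + (11)(2) = 26
A^4 = 
  [  5,  -7]
  [ -7,  26]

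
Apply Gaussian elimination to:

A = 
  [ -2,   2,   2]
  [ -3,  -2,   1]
Row operations:
R2 → R2 - (3/2)·R1

Resulting echelon form:
REF = 
  [ -2,   2,   2]
  [  0,  -5,  -2]

Rank = 2 (number of non-zero pivot rows).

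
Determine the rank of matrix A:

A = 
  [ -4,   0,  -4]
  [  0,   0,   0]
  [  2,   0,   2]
rank(A) = 1

Row reduce:
R3 → R3 + (1/2)·R1
REF = 
  [ -4,   0,  -4]
  [  0,   0,   0]
  [  0,   0,   0]
Pivot columns: 1 → 1 pivot.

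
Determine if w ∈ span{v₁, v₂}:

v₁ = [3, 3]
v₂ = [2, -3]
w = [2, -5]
Yes

Form the augmented matrix and row-reduce:
[v₁|v₂|w] = 
  [  3,   2,   2]
  [  3,  -3,  -5]
R2 → R2 - (1)·R1
REF = 
  [  3,   2,   2]
  [  0,  -5,  -7]

No row of the form [0 0 | nonzero], so the system is consistent. Back-substitution gives c₁ = -4/15, c₂ = 7/5: w = (-4/15)·v₁ + (7/5)·v₂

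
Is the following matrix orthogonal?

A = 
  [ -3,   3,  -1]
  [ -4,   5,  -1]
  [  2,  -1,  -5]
No

AᵀA = 
  [ 29, -31,  -3]
  [-31,  35,  -3]
  [ -3,  -3,  27]
≠ I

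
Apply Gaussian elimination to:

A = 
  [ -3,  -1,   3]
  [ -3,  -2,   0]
Row operations:
R2 → R2 - (1)·R1

Resulting echelon form:
REF = 
  [ -3,  -1,   3]
  [  0,  -1,  -3]

Rank = 2 (number of non-zero pivot rows).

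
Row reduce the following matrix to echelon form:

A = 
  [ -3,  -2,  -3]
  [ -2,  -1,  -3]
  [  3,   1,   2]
Row operations:
R2 → R2 - (2/3)·R1
R3 → R3 + (1)·R1
R3 → R3 + (3)·R2

Resulting echelon form:
REF = 
  [ -3,  -2,  -3]
  [  0, 1/3,  -1]
  [  0,   0,  -4]

Rank = 3 (number of non-zero pivot rows).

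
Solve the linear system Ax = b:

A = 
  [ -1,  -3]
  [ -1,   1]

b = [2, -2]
Row reduce the augmented matrix [A|b]:
R2 → R2 - (1)·R1
REF = 
  [ -1,  -3,   2]
  [  0,   4,  -4]

Back-substitution:
x₂ = (-4) / 4 = -1
x₁ = (2 - (-3)(-1)) / (-1) = 1

x = [1, -1]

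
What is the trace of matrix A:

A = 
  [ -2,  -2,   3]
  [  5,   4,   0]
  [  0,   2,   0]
2

tr(A) = -2 + 4 + 0 = 2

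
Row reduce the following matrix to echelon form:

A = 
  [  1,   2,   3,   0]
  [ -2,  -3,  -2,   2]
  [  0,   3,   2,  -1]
Row operations:
R2 → R2 + (2)·R1
R3 → R3 - (3)·R2

Resulting echelon form:
REF = 
  [  1,   2,   3,   0]
  [  0,   1,   4,   2]
  [  0,   0, -10,  -7]

Rank = 3 (number of non-zero pivot rows).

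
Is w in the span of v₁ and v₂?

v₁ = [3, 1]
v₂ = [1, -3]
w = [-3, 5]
Yes

Form the augmented matrix and row-reduce:
[v₁|v₂|w] = 
  [  3,   1,  -3]
  [  1,  -3,   5]
R2 → R2 - (1/3)·R1
REF = 
  [    3,     1,    -3]
  [    0, -10/3,     6]

No row of the form [0 0 | nonzero], so the system is consistent. Back-substitution gives c₁ = -2/5, c₂ = -9/5: w = (-2/5)·v₁ + (-9/5)·v₂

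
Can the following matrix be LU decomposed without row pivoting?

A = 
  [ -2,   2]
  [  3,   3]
Yes.
A[1,1] = -2 ≠ 0, so Gaussian elimination proceeds without a row swap: multiplier ℓ₂₁ = (3)/(-2) = -3/2, and U[2,2] = 3 - (-3/2)(2) = 6.
L = 
  [   1,    0]
  [-3/2,    1]
U = 
  [ -2,   2]
  [  0,   6]
Check row 2 of LU: [(-3/2)(-2), (-3/2)(2) + 6] = [3, 3] = row 2 of A ✓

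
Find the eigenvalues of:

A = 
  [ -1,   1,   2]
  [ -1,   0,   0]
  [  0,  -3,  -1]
λ = 1, (-3 + i√11)/2, (-3 - i√11)/2  (≈ 1, -1.5 + 1.658i, -1.5 - 1.658i)

Characteristic polynomial: det(λI - A) = λ³ + 2λ² + 2λ - 5
Testing integer divisors of the constant term: p(1) = 0, so (λ - 1) is a factor:
p(λ) = (λ - 1)(λ² + 3λ + 5)
λ² + 3λ + 5 = 0  ⇒  λ = (-3 ± √((3)² - 4·(5)))/2 = (-3 ± √(-11))/2
  = (-3 + i√11)/2,  (-3 - i√11)/2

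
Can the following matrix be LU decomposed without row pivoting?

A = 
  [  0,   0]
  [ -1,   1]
No.
A[1,1] = 0 but A[2,1] = -1 ≠ 0. Any LU with L unit lower triangular has (LU)[1,1] = U[1,1] and (LU)[2,1] = L[2,1]·U[1,1]; matching A forces U[1,1] = 0, which then forces (LU)[2,1] = 0 ≠ -1. A row swap (pivoting) is required.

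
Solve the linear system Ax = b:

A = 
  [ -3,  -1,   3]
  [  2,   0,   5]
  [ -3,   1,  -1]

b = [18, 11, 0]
x = [-2, -3, 3]

Row reduce the augmented matrix [A|b]:
R2 → R2 + (2/3)·R1
R3 → R3 - (1)·R1
R3 → R3 + (3)·R2
REF = 
  [  -3,   -1,    3,   18]
  [   0, -2/3,    7,   23]
  [   0,    0,   17,   51]

Back-substitution:
x₃ = 51 / 17 = 3
x₂ = (23 - (7)(3)) / (-2/3) = -3
x₁ = (18 - (-1)(-3) - (3)(3)) / (-3) = -2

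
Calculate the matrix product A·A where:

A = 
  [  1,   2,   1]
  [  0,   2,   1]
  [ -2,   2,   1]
A² = A·A:
A²[1,1] = (1)(1) + (2)(0) + (1)(-2) = -1
A²[1,2] = (1)(2) + (2)(2) + (1)(2) = 8
A²[1,3] = (1)(1) + (2)(1) + (1)(1) = 4
A²[2,1] = (0)(1) + (2)(0) + (1)(-2) = -2
A²[2,2] = (0)(2) + (2)(2) + (1)(2) = 6
A²[2,3] = (0)(1) + (2)(1) + (1)(1) = 3
A²[3,1] = (-2)(1) + (2)(0) + (1)(-2) = -4
A²[3,2] = (-2)(2) + (2)(2) + (1)(2) = 2
A²[3,3] = (-2)(1) + (2)(1) + (1)(1) = 1
A² = 
  [ -1,   8,   4]
  [ -2,   6,   3]
  [ -4,   2,   1]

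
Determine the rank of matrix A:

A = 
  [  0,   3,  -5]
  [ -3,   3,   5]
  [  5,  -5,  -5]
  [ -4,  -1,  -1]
rank(A) = 3

Row reduce:
Swap R1 ↔ R2
R3 → R3 + (5/3)·R1
R4 → R4 - (4/3)·R1
R4 → R4 + (5/3)·R2
R4 → R4 + (24/5)·R3
REF = 
  [  -3,    3,    5]
  [   0,    3,   -5]
  [   0,    0, 10/3]
  [   0,    0,    0]
Pivot columns: 1, 2, 3 → 3 pivots.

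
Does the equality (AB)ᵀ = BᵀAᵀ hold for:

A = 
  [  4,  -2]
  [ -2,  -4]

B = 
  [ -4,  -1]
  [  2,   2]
Yes

(AB)ᵀ = 
  [-20,   0]
  [ -8,  -6]

BᵀAᵀ = 
  [-20,   0]
  [ -8,  -6]

Both sides are equal — this is the standard identity (AB)ᵀ = BᵀAᵀ, which holds for all A, B.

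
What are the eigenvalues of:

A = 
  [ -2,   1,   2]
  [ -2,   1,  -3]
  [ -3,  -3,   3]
λ = 5, (-3 + 3i√3)/2, (-3 - 3i√3)/2  (≈ 5, -1.5 + 2.598i, -1.5 - 2.598i)

Characteristic polynomial: det(λI - A) = λ³ - 2λ² - 6λ - 45
Testing integer divisors of the constant term: p(5) = 0, so (λ - 5) is a factor:
p(λ) = (λ - 5)(λ² + 3λ + 9)
λ² + 3λ + 9 = 0  ⇒  λ = (-3 ± √((3)² - 4·(9)))/2 = (-3 ± √(-27))/2
  = (-3 + 3i√3)/2,  (-3 - 3i√3)/2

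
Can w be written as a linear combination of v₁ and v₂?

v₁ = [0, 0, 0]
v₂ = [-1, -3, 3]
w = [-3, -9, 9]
Yes

Form the augmented matrix and row-reduce:
[v₁|v₂|w] = 
  [  0,  -1,  -3]
  [  0,  -3,  -9]
  [  0,   3,   9]
R2 → R2 - (3)·R1
R3 → R3 + (3)·R1
REF = 
  [  0,  -1,  -3]
  [  0,   0,   0]
  [  0,   0,   0]

No row of the form [0 0 | nonzero], so the system is consistent. Back-substitution gives c₁ = 0, c₂ = 3: w = (0)·v₁ + (3)·v₂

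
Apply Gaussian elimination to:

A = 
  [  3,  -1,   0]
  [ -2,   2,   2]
Row operations:
R2 → R2 + (2/3)·R1

Resulting echelon form:
REF = 
  [  3,  -1,   0]
  [  0, 4/3,   2]

Rank = 2 (number of non-zero pivot rows).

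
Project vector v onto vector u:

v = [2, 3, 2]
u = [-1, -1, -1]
v·u = (2)(-1) + (3)(-1) + (2)(-1) = -7
u·u = (-1)² + (-1)² + (-1)² = 3
proj_u(v) = (v·u / u·u) × u = (-7/3) × u

proj_u(v) = [7/3, 7/3, 7/3]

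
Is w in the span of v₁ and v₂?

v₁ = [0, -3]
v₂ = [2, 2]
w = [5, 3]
Yes

Form the augmented matrix and row-reduce:
[v₁|v₂|w] = 
  [  0,   2,   5]
  [ -3,   2,   3]
Swap R1 ↔ R2
REF = 
  [ -3,   2,   3]
  [  0,   2,   5]

No row of the form [0 0 | nonzero], so the system is consistent. Back-substitution gives c₁ = 2/3, c₂ = 5/2: w = (2/3)·v₁ + (5/2)·v₂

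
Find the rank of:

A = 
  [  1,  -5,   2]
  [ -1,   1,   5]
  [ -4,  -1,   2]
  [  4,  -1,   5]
Row reduce:
R2 → R2 + (1)·R1
R3 → R3 + (4)·R1
R4 → R4 - (4)·R1
R3 → R3 - (21/4)·R2
R4 → R4 + (19/4)·R2
R4 → R4 + (121/107)·R3
REF = 
  [     1,     -5,      2]
  [     0,     -4,      7]
  [     0,      0, -107/4]
  [     0,      0,      0]
Pivot columns: 1, 2, 3 → 3 pivots.

rank(A) = 3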